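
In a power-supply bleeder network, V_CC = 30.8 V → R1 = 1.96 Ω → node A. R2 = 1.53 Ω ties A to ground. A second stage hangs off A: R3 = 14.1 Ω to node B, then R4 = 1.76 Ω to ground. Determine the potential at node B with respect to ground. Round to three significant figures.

V_B ≈ 1.42 V

The second stage (R3 + R4 = 15.86 Ω) loads node A in parallel with R2.
R2 ‖ (R3+R4) = 1.395 Ω.
So V_A = 30.8 × 0.4159 = 12.81 V.
Then the unloaded second divider: V_B = V_A × R4/(R3+R4) = 12.81 × 0.1110 = 1.421 V.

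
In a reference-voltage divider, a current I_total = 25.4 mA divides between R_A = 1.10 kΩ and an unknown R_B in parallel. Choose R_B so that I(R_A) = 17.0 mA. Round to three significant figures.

Two-branch current divider: I_A = I_total · R_B/(R_A + R_B).
With f = 0.6693, R_B = R_A · f/(1−f) = 1.10 × 2.024 = 2.226 kΩ.

R_B ≈ 2.23 kΩ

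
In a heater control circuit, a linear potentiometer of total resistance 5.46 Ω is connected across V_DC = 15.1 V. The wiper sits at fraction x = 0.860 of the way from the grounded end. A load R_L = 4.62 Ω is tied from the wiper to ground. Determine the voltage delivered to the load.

Split the track: R_lower = x·R_p = 4.696 Ω, R_upper = (1−x)·R_p = 0.7644 Ω.
(x·R_p) ‖ R_L = 2.329 Ω.
Loaded-divider output: V_out = 15.1 × 0.7529 = 11.37 V.

V_out ≈ 11.4 V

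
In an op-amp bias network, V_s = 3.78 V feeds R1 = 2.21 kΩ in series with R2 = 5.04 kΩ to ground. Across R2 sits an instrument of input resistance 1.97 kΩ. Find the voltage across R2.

V_out ≈ 1.48 V

The load sits in parallel with R2, giving an effective lower resistance R2' = R2·R_L/(R2+R_L) = 1.416 kΩ.
Then V_out = V_s · R2'/(R1 + R2') = 3.78 × 1.416/3.626 = 1.476 V.
(Unloaded it would be 2.63 V; the load pulls it down.)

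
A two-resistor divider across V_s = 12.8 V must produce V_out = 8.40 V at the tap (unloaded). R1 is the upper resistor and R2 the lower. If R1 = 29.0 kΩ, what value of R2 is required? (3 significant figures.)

The divider ratio is R2/(R1+R2) = 8.40/12.8 = 0.6562.
Rearranging, R2 = R1·k/(1−k) = 29.0 × 1.909 = 55.36 kΩ.

R2 ≈ 55.4 kΩ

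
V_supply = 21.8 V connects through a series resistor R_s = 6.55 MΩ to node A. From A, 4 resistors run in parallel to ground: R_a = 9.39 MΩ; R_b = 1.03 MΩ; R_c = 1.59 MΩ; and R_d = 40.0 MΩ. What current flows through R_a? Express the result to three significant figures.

I ≈ 0.188 µA

Combine the parallel branches: R_p = (1/9.39 + 1/1.03 + 1/1.59 + 1/40.0)⁻¹ = 0.5776 MΩ.
V_A = 21.8 × 0.5776/7.128 = 1.767 V.
Branch current I = V_A/R_a = 1.767/9.39 = 0.1881 µA.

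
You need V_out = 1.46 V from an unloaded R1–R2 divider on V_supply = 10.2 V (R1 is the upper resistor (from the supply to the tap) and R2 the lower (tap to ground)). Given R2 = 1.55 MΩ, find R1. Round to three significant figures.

R1 ≈ 9.28 MΩ

The divider ratio is R2/(R1+R2) = 1.46/10.2 = 0.1431.
Rearranging, R1 = R2·(1−k)/k = 1.55 × 5.986 = 9.279 MΩ.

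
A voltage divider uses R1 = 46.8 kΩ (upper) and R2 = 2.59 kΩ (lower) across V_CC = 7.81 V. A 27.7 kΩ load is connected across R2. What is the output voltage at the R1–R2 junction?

V_out ≈ 0.376 V

The load sits in parallel with R2, giving an effective lower resistance R2' = R2·R_L/(R2+R_L) = 2.369 kΩ.
Voltage divider with the loaded lower leg: V_out = 7.81 × 2.369/(46.8 + 2.369) = 7.81 × 0.04817 = 0.3762 V.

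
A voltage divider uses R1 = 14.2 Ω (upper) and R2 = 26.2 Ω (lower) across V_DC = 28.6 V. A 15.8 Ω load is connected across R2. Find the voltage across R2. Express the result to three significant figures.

First combine the lower leg with the load: R2 ‖ R_L = 9.856 Ω.
Voltage divider with the loaded lower leg: V_out = 28.6 × 9.856/(14.2 + 9.856) = 28.6 × 0.4097 = 11.72 V.
(Unloaded it would be 18.5 V; the load pulls it down.)

V_out ≈ 11.7 V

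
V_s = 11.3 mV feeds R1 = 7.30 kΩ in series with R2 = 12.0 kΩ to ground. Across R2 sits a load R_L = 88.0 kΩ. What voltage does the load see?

V_out ≈ 6.68 mV

The load sits in parallel with R2, giving an effective lower resistance R2' = R2·R_L/(R2+R_L) = 10.56 kΩ.
Voltage divider with the loaded lower leg: V_out = 11.3 × 10.56/(7.30 + 10.56) = 11.3 × 0.5913 = 6.681 mV.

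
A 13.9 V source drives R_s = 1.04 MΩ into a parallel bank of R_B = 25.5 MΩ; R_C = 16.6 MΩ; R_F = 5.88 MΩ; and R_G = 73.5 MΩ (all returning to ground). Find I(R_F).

Combine the parallel branches: R_p = (1/25.5 + 1/16.6 + 1/5.88 + 1/73.5)⁻¹ = 3.532 MΩ.
Node voltage V_A = V_CC · R_p/(R_s + R_p) = 13.9 × 0.7725 = 10.74 V.
I(R_F) = V_A / R_F = 10.74/5.88 = 1.826 µA.
(Equivalently: I_total = 3.040 µA, then current-divider fraction G_k/ΣG = 0.6007.)

I ≈ 1.83 µA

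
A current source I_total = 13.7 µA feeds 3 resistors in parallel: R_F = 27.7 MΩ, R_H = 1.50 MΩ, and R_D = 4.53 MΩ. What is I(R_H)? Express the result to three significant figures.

I ≈ 9.89 µA

Total conductance ΣG = 1/27.7 + 1/1.50 + 1/4.53 = 0.9235 (units of 1/MΩ).
Current divider: I(R_H) = I_total · G_k/ΣG = 13.7 × (0.6667/0.9235) = 13.7 × 0.7219 = 9.890 µA.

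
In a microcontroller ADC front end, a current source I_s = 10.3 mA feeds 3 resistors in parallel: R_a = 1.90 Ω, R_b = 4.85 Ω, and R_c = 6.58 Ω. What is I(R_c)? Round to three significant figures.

I ≈ 1.77 mA

Total conductance ΣG = 1/1.90 + 1/4.85 + 1/6.58 = 0.8845 (units of 1/Ω).
Current divider: I(R_c) = I_s · G_k/ΣG = 10.3 × (0.1520/0.8845) = 10.3 × 0.1718 = 1.770 mA.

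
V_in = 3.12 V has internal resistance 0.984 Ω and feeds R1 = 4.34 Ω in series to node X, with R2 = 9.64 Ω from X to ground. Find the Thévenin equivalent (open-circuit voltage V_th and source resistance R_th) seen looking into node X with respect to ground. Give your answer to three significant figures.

V_th ≈ 2.01 V, R_th ≈ 3.43 Ω

R1' = 0.984 + 4.34 = 5.324 Ω (source resistance + R1).
With X open, the divider is unloaded: V_th = 3.12 × 9.64/14.96 = 2.010 V.
Looking into X with the source shorted: R_th = R1'·R2/(R1'+R2) = 5.324 × 9.64/14.96 = 3.430 Ω.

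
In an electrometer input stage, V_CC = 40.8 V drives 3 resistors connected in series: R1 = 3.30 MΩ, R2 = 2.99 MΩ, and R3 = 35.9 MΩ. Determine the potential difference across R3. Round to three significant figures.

Series total: ΣR = 3.30 + 2.99 + 35.9 = 42.19 MΩ.
Voltage divider: V = V_CC · (35.90 / 42.19) = 40.8 × 0.8509 = 34.72 V.

V ≈ 34.7 V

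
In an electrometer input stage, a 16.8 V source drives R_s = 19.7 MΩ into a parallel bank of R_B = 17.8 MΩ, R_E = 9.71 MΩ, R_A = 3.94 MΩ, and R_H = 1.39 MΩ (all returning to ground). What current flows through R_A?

I ≈ 0.183 µA

Combine the parallel branches: R_p = (1/17.8 + 1/9.71 + 1/3.94 + 1/1.39)⁻¹ = 0.8831 MΩ.
Node voltage V_A = V_CC · R_p/(R_s + R_p) = 16.8 × 0.04290 = 0.7208 V.
Branch current I = V_A/R_A = 0.7208/3.94 = 0.1829 µA.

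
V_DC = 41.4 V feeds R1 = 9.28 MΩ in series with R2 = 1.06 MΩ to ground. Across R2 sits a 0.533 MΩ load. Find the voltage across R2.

The load sits in parallel with R2, giving an effective lower resistance R2' = R2·R_L/(R2+R_L) = 0.3547 MΩ.
Then V_out = V_DC · R2'/(R1 + R2') = 41.4 × 0.3547/9.635 = 1.524 V.

V_out ≈ 1.52 V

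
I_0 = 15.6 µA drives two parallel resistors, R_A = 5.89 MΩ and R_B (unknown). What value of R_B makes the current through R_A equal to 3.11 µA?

Two-branch current divider: I_A = I_0 · R_B/(R_A + R_B).
3.11/15.6 = R_B/(R_A + R_B) → R_B = R_A · (0.1994)/(1 − 0.1994) = 5.89 × 0.2490 = 1.467 MΩ.

R_B ≈ 1.47 MΩ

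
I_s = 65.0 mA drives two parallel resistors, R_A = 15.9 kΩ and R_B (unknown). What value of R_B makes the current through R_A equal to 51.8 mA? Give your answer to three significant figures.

In a two-way split, I_A/I_s = R_B/(R_A + R_B).
51.8/65.0 = R_B/(R_A + R_B) → R_B = R_A · (0.7969)/(1 − 0.7969) = 15.9 × 3.924 = 62.40 kΩ.

R_B ≈ 62.4 kΩ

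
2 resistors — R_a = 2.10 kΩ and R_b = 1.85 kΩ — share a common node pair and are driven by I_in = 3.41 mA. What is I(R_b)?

I ≈ 1.81 mA

With just two branches, the current splits inversely with resistance.
I(R_b) = 3.41 × 2.10/(2.10 + 1.85) = 3.41 × 0.5316 = 1.813 mA.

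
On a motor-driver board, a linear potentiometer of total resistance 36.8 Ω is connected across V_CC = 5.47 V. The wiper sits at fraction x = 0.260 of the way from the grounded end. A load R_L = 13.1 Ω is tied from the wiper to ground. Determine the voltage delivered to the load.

V_out ≈ 0.923 V

Lower segment x·R_p = 9.568 Ω; upper segment (1−x)·R_p = 27.23 Ω.
Lower segment in parallel with the load: 9.568 ‖ 13.1 = 5.529 Ω.
Loaded-divider output: V_out = 5.47 × 0.1688 = 0.9232 V.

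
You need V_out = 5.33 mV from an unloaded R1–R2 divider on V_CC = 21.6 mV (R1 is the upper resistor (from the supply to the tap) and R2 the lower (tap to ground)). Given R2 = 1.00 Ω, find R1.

The divider ratio is R2/(R1+R2) = 5.33/21.6 = 0.2468.
R1 = R2·(1/k − 1) = 1.00 × 3.053 = 3.053 Ω.

R1 ≈ 3.05 Ω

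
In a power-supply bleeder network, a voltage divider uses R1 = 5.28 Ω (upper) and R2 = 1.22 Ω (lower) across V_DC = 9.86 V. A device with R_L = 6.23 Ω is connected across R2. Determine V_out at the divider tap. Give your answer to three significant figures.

R2 ‖ R_L = (1.22 × 6.23)/(1.22 + 6.23) = 1.020 Ω.
Now apply the divider: V_out = 9.86 × 0.1619 = 1.597 V.

V_out ≈ 1.60 V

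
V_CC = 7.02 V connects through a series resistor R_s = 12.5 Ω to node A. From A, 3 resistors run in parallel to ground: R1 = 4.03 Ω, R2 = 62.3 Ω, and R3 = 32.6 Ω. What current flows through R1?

I ≈ 0.372 A

Combine the parallel branches: R_p = (1/4.03 + 1/62.3 + 1/32.6)⁻¹ = 3.391 Ω.
V_A by voltage divider: V_A = 7.02 × 3.391/(12.5 + 3.391) = 1.498 V.
Branch current I = V_A/R1 = 1.498/4.03 = 0.3717 A.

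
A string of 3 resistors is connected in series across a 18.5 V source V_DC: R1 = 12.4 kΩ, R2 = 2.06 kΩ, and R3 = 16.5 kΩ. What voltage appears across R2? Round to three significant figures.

V ≈ 1.23 V

Series total: ΣR = 12.4 + 2.06 + 16.5 = 30.96 kΩ.
V = V_DC · R/ΣR = 18.5 × 0.06654 = 1.231 V.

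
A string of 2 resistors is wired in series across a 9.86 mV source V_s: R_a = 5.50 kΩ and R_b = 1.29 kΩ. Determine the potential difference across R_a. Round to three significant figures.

V ≈ 7.99 mV

Series total: ΣR = 5.50 + 1.29 = 6.790 kΩ.
Voltage divider: V = V_s · (5.500 / 6.790) = 9.86 × 0.8100 = 7.987 mV.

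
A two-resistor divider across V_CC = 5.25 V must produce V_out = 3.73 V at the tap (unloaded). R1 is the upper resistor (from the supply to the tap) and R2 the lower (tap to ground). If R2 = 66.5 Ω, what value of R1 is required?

R1 ≈ 27.1 Ω

V_out/V_CC = R2/(R1+R2) = 0.7105.
R1 = R2·(1/k − 1) = 66.5 × 0.4075 = 27.10 Ω.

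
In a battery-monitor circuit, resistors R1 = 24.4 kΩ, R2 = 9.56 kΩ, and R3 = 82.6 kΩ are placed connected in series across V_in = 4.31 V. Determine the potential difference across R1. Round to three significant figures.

V ≈ 0.902 V

Series total: ΣR = 24.4 + 9.56 + 82.6 = 116.6 kΩ.
V = V_in · R/ΣR = 4.31 × 0.2093 = 0.9022 V.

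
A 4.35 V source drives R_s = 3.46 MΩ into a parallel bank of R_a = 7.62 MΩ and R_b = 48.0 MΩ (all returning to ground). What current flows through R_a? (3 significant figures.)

I ≈ 0.374 µA

Equivalent of the parallel group: R_p = 6.576 MΩ.
Node voltage V_A = V_DC · R_p/(R_s + R_p) = 4.35 × 0.6552 = 2.850 V.
I(R_a) = V_A / R_a = 2.850/7.62 = 0.3741 µA.
(Equivalently: I_total = 0.4334 µA, then current-divider fraction G_k/ΣG = 0.8630.)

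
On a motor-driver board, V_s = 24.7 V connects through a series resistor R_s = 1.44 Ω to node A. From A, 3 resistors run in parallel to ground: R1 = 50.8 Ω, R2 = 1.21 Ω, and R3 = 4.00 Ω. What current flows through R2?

Equivalent of the parallel group: R_p = 0.9123 Ω.
Node voltage V_A = V_s · R_p/(R_s + R_p) = 24.7 × 0.3878 = 9.579 V.
Branch current I = V_A/R2 = 9.579/1.21 = 7.917 A.

I ≈ 7.92 A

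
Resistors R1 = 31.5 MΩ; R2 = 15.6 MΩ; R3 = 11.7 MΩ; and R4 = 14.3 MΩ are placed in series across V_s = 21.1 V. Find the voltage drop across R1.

V ≈ 9.09 V

Total series resistance ΣR = 31.5 + 15.6 + 11.7 + 14.3 = 73.10 MΩ.
V = V_s · R/ΣR = 21.1 × 0.4309 = 9.092 V.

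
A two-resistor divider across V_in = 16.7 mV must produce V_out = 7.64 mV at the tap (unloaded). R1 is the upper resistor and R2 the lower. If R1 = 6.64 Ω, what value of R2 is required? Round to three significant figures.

V_out/V_in = R2/(R1+R2) = 0.4575.
So R2 = R1 · V_out/(V_in − V_out) = 6.64 × 7.64/(16.7 − 7.64) = 6.64 × 0.8433 = 5.599 Ω.

R2 ≈ 5.60 Ω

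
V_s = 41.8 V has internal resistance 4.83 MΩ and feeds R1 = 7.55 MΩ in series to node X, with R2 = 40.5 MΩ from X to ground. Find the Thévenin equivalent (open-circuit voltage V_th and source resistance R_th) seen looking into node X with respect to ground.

R1' = 4.83 + 7.55 = 12.38 MΩ (source resistance + R1).
V_th is the unloaded tap voltage: V_s · R2/(R1'+R2) = 41.8 × 0.7659 = 32.01 V.
With V_s suppressed (replaced by a short), R_th = R1' ‖ R2 = (12.38 × 40.5)/(12.38 + 40.5) = 9.482 MΩ.

V_th ≈ 32.0 V, R_th ≈ 9.48 MΩ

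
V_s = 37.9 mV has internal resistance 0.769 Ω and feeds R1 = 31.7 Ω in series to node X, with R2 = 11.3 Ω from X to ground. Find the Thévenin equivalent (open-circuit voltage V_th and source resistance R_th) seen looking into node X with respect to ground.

V_th ≈ 9.78 mV, R_th ≈ 8.38 Ω

R1' = 0.769 + 31.7 = 32.47 Ω (source resistance + R1).
With X open, the divider is unloaded: V_th = 37.9 × 11.3/43.77 = 9.785 mV.
Zeroing V_s shorts the top of R1' to ground, so R_th = R1' ‖ R2 = 8.383 Ω.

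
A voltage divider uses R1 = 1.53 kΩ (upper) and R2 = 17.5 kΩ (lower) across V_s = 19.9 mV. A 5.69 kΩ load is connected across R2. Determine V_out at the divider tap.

The load sits in parallel with R2, giving an effective lower resistance R2' = R2·R_L/(R2+R_L) = 4.294 kΩ.
Now apply the divider: V_out = 19.9 × 0.7373 = 14.67 mV.
(Unloaded it would be 18.3 mV; the load pulls it down.)

V_out ≈ 14.7 mV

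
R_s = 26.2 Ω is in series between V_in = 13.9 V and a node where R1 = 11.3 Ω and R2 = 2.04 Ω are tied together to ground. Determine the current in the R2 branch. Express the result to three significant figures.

Parallel bank: R_p = 1/(1/11.3 + 1/2.04) = 1.728 Ω.
V_A by voltage divider: V_A = 13.9 × 1.728/(26.2 + 1.728) = 0.8601 V.
I(R2) = V_A / R2 = 0.8601/2.04 = 0.4216 A.
(Check via current divider: I_total = 0.4977 A; share G_k/ΣG = 0.8471 → same result.)

I ≈ 0.422 A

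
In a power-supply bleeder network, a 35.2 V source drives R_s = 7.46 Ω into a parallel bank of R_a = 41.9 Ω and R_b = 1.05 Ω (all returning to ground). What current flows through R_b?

I ≈ 4.05 A

Equivalent of the parallel group: R_p = 1.024 Ω.
V_A = 35.2 × 1.024/8.484 = 4.250 V.
I(R_b) = V_A / R_b = 4.250/1.05 = 4.047 A.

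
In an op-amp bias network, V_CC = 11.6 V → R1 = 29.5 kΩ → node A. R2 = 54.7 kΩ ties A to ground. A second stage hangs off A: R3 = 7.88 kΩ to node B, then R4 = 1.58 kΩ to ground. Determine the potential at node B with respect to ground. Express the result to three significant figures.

Looking into the second stage from A: R3 + R4 = 9.460 kΩ appears in parallel with R2.
Effective lower resistance at A: R2 ‖ 9.460 = 8.065 kΩ.
V_A = 11.6 × 8.065/(29.5 + 8.065) = 2.491 V.
Then the unloaded second divider: V_B = V_A × R4/(R3+R4) = 2.491 × 0.1670 = 0.4160 V.

V_B ≈ 0.416 V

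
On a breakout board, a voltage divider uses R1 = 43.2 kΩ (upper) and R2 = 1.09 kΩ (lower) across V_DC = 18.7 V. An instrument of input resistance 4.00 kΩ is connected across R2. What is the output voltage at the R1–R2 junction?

V_out ≈ 0.364 V

First combine the lower leg with the load: R2 ‖ R_L = 0.8566 kΩ.
Voltage divider with the loaded lower leg: V_out = 18.7 × 0.8566/(43.2 + 0.8566) = 18.7 × 0.01944 = 0.3636 V.
(Unloaded it would be 0.460 V; the load pulls it down.)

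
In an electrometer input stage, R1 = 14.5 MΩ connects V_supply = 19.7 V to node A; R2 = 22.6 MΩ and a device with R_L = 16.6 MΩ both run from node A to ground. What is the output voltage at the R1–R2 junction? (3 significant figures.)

V_out ≈ 7.83 V

First combine the lower leg with the load: R2 ‖ R_L = 9.570 MΩ.
Then V_out = V_supply · R2'/(R1 + R2') = 19.7 × 9.570/24.07 = 7.833 V.
(Unloaded it would be 12.0 V; the load pulls it down.)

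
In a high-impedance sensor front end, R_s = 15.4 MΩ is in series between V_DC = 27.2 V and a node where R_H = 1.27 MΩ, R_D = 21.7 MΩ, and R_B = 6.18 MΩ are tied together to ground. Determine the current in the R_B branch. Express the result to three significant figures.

I ≈ 0.270 µA

Equivalent of the parallel group: R_p = 1.005 MΩ.
V_A by voltage divider: V_A = 27.2 × 1.005/(15.4 + 1.005) = 1.666 V.
Branch current I = V_A/R_B = 1.666/6.18 = 0.2696 µA.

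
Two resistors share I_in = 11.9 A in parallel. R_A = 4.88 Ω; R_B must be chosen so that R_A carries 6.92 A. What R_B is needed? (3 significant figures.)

In a two-way split, I_A/I_in = R_B/(R_A + R_B).
6.92/11.9 = R_B/(R_A + R_B) → R_B = R_A · (0.5815)/(1 − 0.5815) = 4.88 × 1.390 = 6.781 Ω.

R_B ≈ 6.78 Ω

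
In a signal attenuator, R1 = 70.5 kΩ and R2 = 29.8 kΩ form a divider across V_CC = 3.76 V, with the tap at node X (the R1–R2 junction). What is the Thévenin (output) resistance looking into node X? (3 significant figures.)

R_th ≈ 20.9 kΩ

Zeroing V_CC shorts the top of R1 to ground, so R_th = R1 ‖ R2 = 20.95 kΩ.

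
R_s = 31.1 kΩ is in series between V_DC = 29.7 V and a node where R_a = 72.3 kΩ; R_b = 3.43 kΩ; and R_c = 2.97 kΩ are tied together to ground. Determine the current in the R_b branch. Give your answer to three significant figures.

Equivalent of the parallel group: R_p = 1.557 kΩ.
V_A by voltage divider: V_A = 29.7 × 1.557/(31.1 + 1.557) = 1.416 V.
Branch current I = V_A/R_b = 1.416/3.43 = 0.4129 mA.

I ≈ 0.413 mA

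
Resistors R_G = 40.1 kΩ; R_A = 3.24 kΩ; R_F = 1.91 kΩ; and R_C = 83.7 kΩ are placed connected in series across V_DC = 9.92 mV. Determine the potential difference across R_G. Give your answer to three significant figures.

Series total: ΣR = 40.1 + 3.24 + 1.91 + 83.7 = 129.0 kΩ.
V = V_DC · R/ΣR = 9.92 × 0.3110 = 3.085 mV.

V ≈ 3.08 mV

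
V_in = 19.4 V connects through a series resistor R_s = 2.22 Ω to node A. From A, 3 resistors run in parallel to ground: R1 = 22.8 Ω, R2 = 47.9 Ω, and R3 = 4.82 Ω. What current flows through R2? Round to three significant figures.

Equivalent of the parallel group: R_p = 3.674 Ω.
Node voltage V_A = V_in · R_p/(R_s + R_p) = 19.4 × 0.6233 = 12.09 V.
I(R2) = V_A / R2 = 12.09/47.9 = 0.2525 A.

I ≈ 0.252 A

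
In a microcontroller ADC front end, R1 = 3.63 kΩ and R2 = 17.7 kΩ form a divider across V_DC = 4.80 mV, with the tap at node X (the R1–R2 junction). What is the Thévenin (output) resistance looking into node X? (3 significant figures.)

R_th ≈ 3.01 kΩ

Looking into X with the source shorted: R_th = R1·R2/(R1+R2) = 3.630 × 17.7/21.33 = 3.012 kΩ.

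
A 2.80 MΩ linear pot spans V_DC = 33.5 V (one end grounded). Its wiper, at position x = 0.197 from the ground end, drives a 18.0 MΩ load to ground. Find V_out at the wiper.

V_out ≈ 6.44 V

Lower segment x·R_p = 0.5516 MΩ; upper segment (1−x)·R_p = 2.248 MΩ.
Lower segment in parallel with the load: 0.5516 ‖ 18.0 = 0.5352 MΩ.
Then V_out = V_DC · 0.5352/(2.248 + 0.5352) = 6.441 V.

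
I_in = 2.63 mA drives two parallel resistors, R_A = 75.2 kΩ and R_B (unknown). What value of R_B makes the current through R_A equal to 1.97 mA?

In a two-way split, I_A/I_in = R_B/(R_A + R_B).
With f = 0.7490, R_B = R_A · f/(1−f) = 75.2 × 2.985 = 224.5 kΩ.

R_B ≈ 224 kΩ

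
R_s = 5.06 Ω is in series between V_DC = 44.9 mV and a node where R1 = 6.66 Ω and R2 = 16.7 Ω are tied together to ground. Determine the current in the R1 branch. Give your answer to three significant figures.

I ≈ 3.27 mA

Equivalent of the parallel group: R_p = 4.761 Ω.
V_A = 44.9 × 4.761/9.821 = 21.77 mV.
Branch current I = V_A/R1 = 21.77/6.66 = 3.268 mA.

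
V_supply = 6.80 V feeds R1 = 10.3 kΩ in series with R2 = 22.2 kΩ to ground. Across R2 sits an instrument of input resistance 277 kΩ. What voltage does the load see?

First combine the lower leg with the load: R2 ‖ R_L = 20.55 kΩ.
Then V_out = V_supply · R2'/(R1 + R2') = 6.80 × 20.55/30.85 = 4.530 V.

V_out ≈ 4.53 V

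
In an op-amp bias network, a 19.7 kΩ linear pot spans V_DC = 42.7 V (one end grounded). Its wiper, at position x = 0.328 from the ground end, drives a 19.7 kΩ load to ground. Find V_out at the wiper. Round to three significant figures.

V_out ≈ 11.5 V

Lower segment x·R_p = 6.462 kΩ; upper segment (1−x)·R_p = 13.24 kΩ.
Lower segment in parallel with the load: 6.462 ‖ 19.7 = 4.866 kΩ.
V_out = 42.7 × 4.866/(13.24 + 4.866) = 11.48 V.
(Unloaded: V_out = x·V_DC = 14.0 V.)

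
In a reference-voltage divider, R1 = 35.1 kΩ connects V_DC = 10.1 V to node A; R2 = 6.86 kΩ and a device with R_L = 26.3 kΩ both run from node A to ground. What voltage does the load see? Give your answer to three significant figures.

The load sits in parallel with R2, giving an effective lower resistance R2' = R2·R_L/(R2+R_L) = 5.441 kΩ.
Voltage divider with the loaded lower leg: V_out = 10.1 × 5.441/(35.1 + 5.441) = 10.1 × 0.1342 = 1.355 V.

V_out ≈ 1.36 V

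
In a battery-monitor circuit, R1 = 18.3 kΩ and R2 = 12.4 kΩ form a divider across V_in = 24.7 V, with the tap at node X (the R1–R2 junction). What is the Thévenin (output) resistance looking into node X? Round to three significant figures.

Zeroing V_in shorts the top of R1 to ground, so R_th = R1 ‖ R2 = 7.392 kΩ.

R_th ≈ 7.39 kΩ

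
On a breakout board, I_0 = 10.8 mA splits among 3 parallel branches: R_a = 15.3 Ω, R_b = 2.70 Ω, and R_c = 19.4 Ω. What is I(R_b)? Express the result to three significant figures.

ΣG = 1/15.3 + 1/2.70 + 1/19.4 = 0.4873.
By the current-divider rule, I = I_0 · G_k/ΣG = 10.8 × 0.7601 = 8.209 mA.

I ≈ 8.21 mA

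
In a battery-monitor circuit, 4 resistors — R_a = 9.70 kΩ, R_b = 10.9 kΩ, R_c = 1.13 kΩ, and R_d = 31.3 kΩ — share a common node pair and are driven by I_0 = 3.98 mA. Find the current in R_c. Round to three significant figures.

I ≈ 3.17 mA

Total conductance ΣG = 1/9.70 + 1/10.9 + 1/1.13 + 1/31.3 = 1.112 (units of 1/kΩ).
By the current-divider rule, I = I_0 · G_k/ΣG = 3.98 × 0.7960 = 3.168 mA.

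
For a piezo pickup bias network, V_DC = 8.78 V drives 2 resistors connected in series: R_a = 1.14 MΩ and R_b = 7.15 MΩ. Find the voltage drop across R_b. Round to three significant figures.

Series total: ΣR = 1.14 + 7.15 = 8.290 MΩ.
V = V_DC · R/ΣR = 8.78 × 0.8625 = 7.573 V.

V ≈ 7.57 V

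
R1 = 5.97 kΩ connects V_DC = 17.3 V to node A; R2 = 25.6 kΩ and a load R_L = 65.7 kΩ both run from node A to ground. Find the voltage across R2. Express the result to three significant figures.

V_out ≈ 13.1 V

R2 ‖ R_L = (25.6 × 65.7)/(25.6 + 65.7) = 18.42 kΩ.
Voltage divider with the loaded lower leg: V_out = 17.3 × 18.42/(5.97 + 18.42) = 17.3 × 0.7552 = 13.07 V.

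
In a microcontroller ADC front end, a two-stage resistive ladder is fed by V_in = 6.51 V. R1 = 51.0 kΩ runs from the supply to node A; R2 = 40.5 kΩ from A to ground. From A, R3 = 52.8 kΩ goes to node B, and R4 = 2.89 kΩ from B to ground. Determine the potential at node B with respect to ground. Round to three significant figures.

V_B ≈ 0.106 V

Node A sees R2 in parallel with the series input of stage 2, R3 + R4 = 55.69 kΩ.
Effective lower resistance at A: R2 ‖ 55.69 = 23.45 kΩ.
V_A = 6.51 × 23.45/(51.0 + 23.45) = 2.050 V.
Stage 2 is unloaded, so V_B = V_A · R4/(R3+R4) = 2.050 × 2.89/55.69 = 0.1064 V.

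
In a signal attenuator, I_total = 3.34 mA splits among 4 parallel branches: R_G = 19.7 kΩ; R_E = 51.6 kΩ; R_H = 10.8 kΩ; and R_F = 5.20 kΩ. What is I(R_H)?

I ≈ 0.871 mA

ΣG = 1/19.7 + 1/51.6 + 1/10.8 + 1/5.20 = 0.3550.
R_H takes the fraction G_k/ΣG = 0.09259/0.3550 = 0.2608, so I = 3.34 × 0.2608 = 0.8711 mA.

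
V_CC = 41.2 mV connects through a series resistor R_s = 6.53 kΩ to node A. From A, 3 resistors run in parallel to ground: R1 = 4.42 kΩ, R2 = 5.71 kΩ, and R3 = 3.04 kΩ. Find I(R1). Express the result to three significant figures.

Equivalent of the parallel group: R_p = 1.369 kΩ.
Node voltage V_A = V_CC · R_p/(R_s + R_p) = 41.2 × 0.1733 = 7.142 mV.
I(R1) = V_A / R1 = 7.142/4.42 = 1.616 µA.

I ≈ 1.62 µA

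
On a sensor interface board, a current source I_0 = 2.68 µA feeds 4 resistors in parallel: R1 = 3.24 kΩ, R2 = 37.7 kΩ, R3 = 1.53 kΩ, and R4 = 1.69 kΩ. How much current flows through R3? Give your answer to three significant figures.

I ≈ 1.11 µA

ΣG = 1/3.24 + 1/37.7 + 1/1.53 + 1/1.69 = 1.580.
R3 takes the fraction G_k/ΣG = 0.6536/1.580 = 0.4135, so I = 2.68 × 0.4135 = 1.108 µA.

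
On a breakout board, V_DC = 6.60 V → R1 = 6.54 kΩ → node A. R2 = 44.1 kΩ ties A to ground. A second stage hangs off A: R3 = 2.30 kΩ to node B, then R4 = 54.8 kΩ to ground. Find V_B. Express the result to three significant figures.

V_B ≈ 5.02 V

Node A sees R2 in parallel with the series input of stage 2, R3 + R4 = 57.10 kΩ.
Effective lower resistance at A: R2 ‖ 57.10 = 24.88 kΩ.
So V_A = 6.60 × 0.7919 = 5.226 V.
Stage 2 is unloaded, so V_B = V_A · R4/(R3+R4) = 5.226 × 54.8/57.10 = 5.016 V.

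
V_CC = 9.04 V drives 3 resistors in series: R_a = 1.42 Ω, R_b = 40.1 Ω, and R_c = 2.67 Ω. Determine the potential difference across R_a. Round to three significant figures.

V ≈ 0.290 V

Series total: ΣR = 1.42 + 40.1 + 2.67 = 44.19 Ω.
V = V_CC · R/ΣR = 9.04 × 0.03213 = 0.2905 V.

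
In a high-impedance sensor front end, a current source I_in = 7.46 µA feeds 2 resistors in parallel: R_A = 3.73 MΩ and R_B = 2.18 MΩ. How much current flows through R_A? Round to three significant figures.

For two parallel branches, I_k = I_in · (other R)/(sum of R).
I(R_A) = 7.46 × 2.18/(3.73 + 2.18) = 7.46 × 0.3689 = 2.752 µA.

I ≈ 2.75 µA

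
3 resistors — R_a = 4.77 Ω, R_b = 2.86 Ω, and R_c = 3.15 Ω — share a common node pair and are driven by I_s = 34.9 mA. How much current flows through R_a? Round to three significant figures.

ΣG = 1/4.77 + 1/2.86 + 1/3.15 = 0.8768.
Current divider: I(R_a) = I_s · G_k/ΣG = 34.9 × (0.2096/0.8768) = 34.9 × 0.2391 = 8.345 mA.

I ≈ 8.35 mA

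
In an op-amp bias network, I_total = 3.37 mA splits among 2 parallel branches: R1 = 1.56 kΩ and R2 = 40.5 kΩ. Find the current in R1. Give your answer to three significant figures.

I ≈ 3.25 mA

For two parallel branches, I_k = I_total · (other R)/(sum of R).
So I = 3.37 × 40.5/42.06 = 3.245 mA.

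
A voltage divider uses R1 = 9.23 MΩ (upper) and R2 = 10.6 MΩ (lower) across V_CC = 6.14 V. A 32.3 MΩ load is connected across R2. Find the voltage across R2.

V_out ≈ 2.85 V

First combine the lower leg with the load: R2 ‖ R_L = 7.981 MΩ.
Then V_out = V_CC · R2'/(R1 + R2') = 6.14 × 7.981/17.21 = 2.847 V.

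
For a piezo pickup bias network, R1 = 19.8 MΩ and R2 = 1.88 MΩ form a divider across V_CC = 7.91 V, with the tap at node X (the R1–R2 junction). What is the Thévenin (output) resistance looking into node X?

R_th ≈ 1.72 MΩ

With V_CC suppressed (replaced by a short), R_th = R1 ‖ R2 = (19.80 × 1.88)/(19.80 + 1.88) = 1.717 MΩ.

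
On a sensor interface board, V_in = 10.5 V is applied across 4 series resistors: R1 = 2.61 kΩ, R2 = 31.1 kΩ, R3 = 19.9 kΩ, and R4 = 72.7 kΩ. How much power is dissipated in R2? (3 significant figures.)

Series current I = V_in/ΣR = 10.5/126.3 = 0.08313 mA.
P(R2) = I²·R2 = (0.08313)² × 31.1 = 0.2149 mW.

P ≈ 0.215 mW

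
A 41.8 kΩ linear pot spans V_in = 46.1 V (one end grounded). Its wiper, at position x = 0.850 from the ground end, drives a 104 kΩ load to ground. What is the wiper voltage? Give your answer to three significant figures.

Lower segment x·R_p = 35.53 kΩ; upper segment (1−x)·R_p = 6.270 kΩ.
R_L loads the lower segment: effective lower R = 26.48 kΩ.
V_out = 46.1 × 26.48/(6.270 + 26.48) = 37.27 V.

V_out ≈ 37.3 V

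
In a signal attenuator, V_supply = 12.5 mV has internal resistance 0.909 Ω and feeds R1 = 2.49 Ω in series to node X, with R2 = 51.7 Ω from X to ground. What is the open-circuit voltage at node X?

R1' = 0.909 + 2.49 = 3.399 Ω (source resistance + R1).
V_th is the unloaded tap voltage: V_supply · R2/(R1'+R2) = 12.5 × 0.9383 = 11.73 mV.

V_th ≈ 11.7 mV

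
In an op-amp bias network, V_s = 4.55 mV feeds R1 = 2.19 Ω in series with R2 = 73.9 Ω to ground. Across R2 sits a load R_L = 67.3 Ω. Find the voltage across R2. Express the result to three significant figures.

V_out ≈ 4.28 mV

The load sits in parallel with R2, giving an effective lower resistance R2' = R2·R_L/(R2+R_L) = 35.22 Ω.
Then V_out = V_s · R2'/(R1 + R2') = 4.55 × 35.22/37.41 = 4.284 mV.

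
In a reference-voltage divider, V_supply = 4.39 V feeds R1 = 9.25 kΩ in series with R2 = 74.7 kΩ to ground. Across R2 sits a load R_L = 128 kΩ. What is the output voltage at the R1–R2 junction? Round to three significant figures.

V_out ≈ 3.67 V

First combine the lower leg with the load: R2 ‖ R_L = 47.17 kΩ.
Then V_out = V_supply · R2'/(R1 + R2') = 4.39 × 47.17/56.42 = 3.670 V.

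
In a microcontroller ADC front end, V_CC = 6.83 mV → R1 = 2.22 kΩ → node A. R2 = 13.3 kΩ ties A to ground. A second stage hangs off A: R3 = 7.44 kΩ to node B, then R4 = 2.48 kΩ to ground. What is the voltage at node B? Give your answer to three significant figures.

The second stage (R3 + R4 = 9.920 kΩ) loads node A in parallel with R2.
Effective lower resistance at A: R2 ‖ 9.920 = 5.682 kΩ.
First divider: V_A = V_CC · 5.682/(2.22 + 5.682) = 4.911 mV.
Then the unloaded second divider: V_B = V_A × R4/(R3+R4) = 4.911 × 0.2500 = 1.228 mV.

V_B ≈ 1.23 mV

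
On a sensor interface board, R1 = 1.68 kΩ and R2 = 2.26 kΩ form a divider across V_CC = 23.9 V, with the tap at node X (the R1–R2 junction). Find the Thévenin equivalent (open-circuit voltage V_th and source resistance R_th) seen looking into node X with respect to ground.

V_th ≈ 13.7 V, R_th ≈ 0.964 kΩ

Open-circuit (no load on X): V_th = V_CC · R2/(R1 + R2) = 23.9 × 2.26/(1.680 + 2.26) = 13.71 V.
With V_CC suppressed (replaced by a short), R_th = R1 ‖ R2 = (1.680 × 2.26)/(1.680 + 2.26) = 0.9637 kΩ.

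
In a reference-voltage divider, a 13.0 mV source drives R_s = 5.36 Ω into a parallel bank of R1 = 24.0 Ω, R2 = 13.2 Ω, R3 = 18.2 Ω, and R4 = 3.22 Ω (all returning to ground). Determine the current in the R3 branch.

Equivalent of the parallel group: R_p = 2.071 Ω.
V_A by voltage divider: V_A = 13.0 × 2.071/(5.36 + 2.071) = 3.623 mV.
I(R3) = V_A / R3 = 3.623/18.2 = 0.1990 mA.
(Equivalently: I_total = 1.749 mA, then current-divider fraction G_k/ΣG = 0.1138.)

I ≈ 0.199 mA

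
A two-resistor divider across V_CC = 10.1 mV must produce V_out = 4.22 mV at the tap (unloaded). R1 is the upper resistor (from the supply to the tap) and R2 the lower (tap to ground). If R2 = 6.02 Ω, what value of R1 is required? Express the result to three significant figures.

R1 ≈ 8.39 Ω

Required fraction k = V_out/V_CC = 0.4178.
So R1 = R2 · (V_CC/V_out − 1) = 6.02 × (10.1/4.22 − 1) = 6.02 × 1.393 = 8.388 Ω.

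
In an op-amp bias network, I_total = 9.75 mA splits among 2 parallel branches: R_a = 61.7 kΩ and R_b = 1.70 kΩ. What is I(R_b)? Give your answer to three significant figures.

For two parallel branches, I_k = I_total · (other R)/(sum of R).
I(R_b) = 9.75 × 61.7/(61.7 + 1.70) = 9.75 × 0.9732 = 9.489 mA.

I ≈ 9.49 mA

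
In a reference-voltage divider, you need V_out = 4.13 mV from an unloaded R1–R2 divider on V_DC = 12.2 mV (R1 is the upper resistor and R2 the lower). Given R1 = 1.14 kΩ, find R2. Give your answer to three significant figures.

R2 ≈ 0.583 kΩ

Required fraction k = V_out/V_DC = 0.3385.
R2 = R1 · 0.3385/(1 − 0.3385) = 0.5834 kΩ.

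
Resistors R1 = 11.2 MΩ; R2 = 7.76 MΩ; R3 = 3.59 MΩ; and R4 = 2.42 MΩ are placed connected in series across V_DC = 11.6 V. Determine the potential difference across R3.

Total series resistance ΣR = 11.2 + 7.76 + 3.59 + 2.42 = 24.97 MΩ.
Voltage divider: V = V_DC · (3.590 / 24.97) = 11.6 × 0.1438 = 1.668 V.

V ≈ 1.67 V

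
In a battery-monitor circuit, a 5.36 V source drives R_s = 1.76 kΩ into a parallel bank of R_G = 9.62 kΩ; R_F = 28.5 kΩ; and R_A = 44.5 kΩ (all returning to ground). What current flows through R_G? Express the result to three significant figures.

Combine the parallel branches: R_p = (1/9.62 + 1/28.5 + 1/44.5)⁻¹ = 6.192 kΩ.
V_A by voltage divider: V_A = 5.36 × 6.192/(1.76 + 6.192) = 4.174 V.
I(R_G) = V_A / R_G = 4.174/9.62 = 0.4338 mA.

I ≈ 0.434 mA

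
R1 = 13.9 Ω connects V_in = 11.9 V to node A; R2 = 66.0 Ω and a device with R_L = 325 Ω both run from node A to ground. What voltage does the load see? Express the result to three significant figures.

First combine the lower leg with the load: R2 ‖ R_L = 54.86 Ω.
Then V_out = V_in · R2'/(R1 + R2') = 11.9 × 54.86/68.76 = 9.494 V.
(Unloaded it would be 9.83 V; the load pulls it down.)

V_out ≈ 9.49 V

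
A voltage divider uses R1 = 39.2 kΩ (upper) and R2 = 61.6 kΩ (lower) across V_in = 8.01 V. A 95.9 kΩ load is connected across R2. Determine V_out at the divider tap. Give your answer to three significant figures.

V_out ≈ 3.92 V

First combine the lower leg with the load: R2 ‖ R_L = 37.51 kΩ.
Now apply the divider: V_out = 8.01 × 0.4890 = 3.917 V.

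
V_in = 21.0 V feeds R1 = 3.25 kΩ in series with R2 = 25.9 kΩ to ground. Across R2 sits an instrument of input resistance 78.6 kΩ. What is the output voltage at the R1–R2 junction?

First combine the lower leg with the load: R2 ‖ R_L = 19.48 kΩ.
Now apply the divider: V_out = 21.0 × 0.8570 = 18.00 V.

V_out ≈ 18.0 V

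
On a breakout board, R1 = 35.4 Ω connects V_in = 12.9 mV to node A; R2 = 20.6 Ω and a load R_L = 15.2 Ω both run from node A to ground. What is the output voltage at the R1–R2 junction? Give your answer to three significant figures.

V_out ≈ 2.56 mV

First combine the lower leg with the load: R2 ‖ R_L = 8.746 Ω.
Voltage divider with the loaded lower leg: V_out = 12.9 × 8.746/(35.4 + 8.746) = 12.9 × 0.1981 = 2.556 mV.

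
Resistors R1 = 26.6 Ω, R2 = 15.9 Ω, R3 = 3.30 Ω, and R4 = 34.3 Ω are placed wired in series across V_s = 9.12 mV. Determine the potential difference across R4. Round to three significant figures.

V ≈ 3.91 mV

Total series resistance ΣR = 26.6 + 15.9 + 3.30 + 34.3 = 80.10 Ω.
V = V_s · R/ΣR = 9.12 × 0.4282 = 3.905 mV.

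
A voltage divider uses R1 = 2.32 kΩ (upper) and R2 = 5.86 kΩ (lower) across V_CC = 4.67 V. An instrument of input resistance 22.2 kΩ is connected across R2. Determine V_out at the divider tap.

R2 ‖ R_L = (5.86 × 22.2)/(5.86 + 22.2) = 4.636 kΩ.
Then V_out = V_CC · R2'/(R1 + R2') = 4.67 × 4.636/6.956 = 3.112 V.

V_out ≈ 3.11 V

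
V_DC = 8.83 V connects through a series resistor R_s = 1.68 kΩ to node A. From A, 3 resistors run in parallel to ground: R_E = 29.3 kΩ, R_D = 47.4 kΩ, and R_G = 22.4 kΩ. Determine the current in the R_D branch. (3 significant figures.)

Equivalent of the parallel group: R_p = 10.01 kΩ.
V_A by voltage divider: V_A = 8.83 × 10.01/(1.68 + 10.01) = 7.561 V.
Branch current I = V_A/R_D = 7.561/47.4 = 0.1595 mA.

I ≈ 0.160 mA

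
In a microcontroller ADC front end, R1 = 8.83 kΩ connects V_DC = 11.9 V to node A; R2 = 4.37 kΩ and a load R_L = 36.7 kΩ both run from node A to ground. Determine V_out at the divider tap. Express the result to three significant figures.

First combine the lower leg with the load: R2 ‖ R_L = 3.905 kΩ.
Now apply the divider: V_out = 11.9 × 0.3066 = 3.649 V.

V_out ≈ 3.65 V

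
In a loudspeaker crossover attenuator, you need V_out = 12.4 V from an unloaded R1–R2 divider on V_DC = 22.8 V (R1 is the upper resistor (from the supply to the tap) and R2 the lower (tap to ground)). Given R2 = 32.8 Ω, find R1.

R1 ≈ 27.5 Ω

V_out/V_DC = R2/(R1+R2) = 0.5439.
So R1 = R2 · (V_DC/V_out − 1) = 32.8 × (22.8/12.4 − 1) = 32.8 × 0.8387 = 27.51 Ω.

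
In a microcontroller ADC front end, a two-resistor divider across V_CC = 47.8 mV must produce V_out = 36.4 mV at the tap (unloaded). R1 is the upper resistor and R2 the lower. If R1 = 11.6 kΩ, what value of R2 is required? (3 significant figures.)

R2 ≈ 37.0 kΩ

V_out/V_CC = R2/(R1+R2) = 0.7615.
R2 = R1 · 0.7615/(1 − 0.7615) = 37.04 kΩ.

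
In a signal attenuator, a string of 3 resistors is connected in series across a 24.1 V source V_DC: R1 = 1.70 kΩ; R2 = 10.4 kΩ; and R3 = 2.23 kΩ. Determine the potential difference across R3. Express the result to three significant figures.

Total series resistance ΣR = 1.70 + 10.4 + 2.23 = 14.33 kΩ.
By the voltage-divider rule, V = 24.1 × 2.230/14.33 = 3.750 V.

V ≈ 3.75 V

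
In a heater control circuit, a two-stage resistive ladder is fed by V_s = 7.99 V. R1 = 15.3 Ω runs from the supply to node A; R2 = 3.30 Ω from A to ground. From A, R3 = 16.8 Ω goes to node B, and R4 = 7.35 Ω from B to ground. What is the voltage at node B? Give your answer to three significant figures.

The second stage (R3 + R4 = 24.15 Ω) loads node A in parallel with R2.
R2 ‖ (R3+R4) = 2.903 Ω.
First divider: V_A = V_s · 2.903/(15.3 + 2.903) = 1.274 V.
V_B = V_A × 0.3043 = 0.3878 V.

V_B ≈ 0.388 V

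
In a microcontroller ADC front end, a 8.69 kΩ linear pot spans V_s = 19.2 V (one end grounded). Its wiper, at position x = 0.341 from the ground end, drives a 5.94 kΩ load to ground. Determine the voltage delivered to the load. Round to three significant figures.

Lower segment x·R_p = 2.963 kΩ; upper segment (1−x)·R_p = 5.727 kΩ.
Lower segment in parallel with the load: 2.963 ‖ 5.94 = 1.977 kΩ.
Loaded-divider output: V_out = 19.2 × 0.2566 = 4.927 V.

V_out ≈ 4.93 V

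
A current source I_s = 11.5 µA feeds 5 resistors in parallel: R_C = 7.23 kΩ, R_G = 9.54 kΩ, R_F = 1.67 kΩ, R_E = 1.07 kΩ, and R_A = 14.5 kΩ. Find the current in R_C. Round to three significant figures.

I ≈ 0.862 µA

Conductances: ΣG = 1/7.23 + 1/9.54 + 1/1.67 + 1/1.07 + 1/14.5 = 1.845 (1/kΩ).
Current divider: I(R_C) = I_s · G_k/ΣG = 11.5 × (0.1383/1.845) = 11.5 × 0.07495 = 0.8619 µA.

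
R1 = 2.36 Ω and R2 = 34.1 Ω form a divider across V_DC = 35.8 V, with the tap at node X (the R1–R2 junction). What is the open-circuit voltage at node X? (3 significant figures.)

With X open, the divider is unloaded: V_th = 35.8 × 34.1/36.46 = 33.48 V.

V_th ≈ 33.5 V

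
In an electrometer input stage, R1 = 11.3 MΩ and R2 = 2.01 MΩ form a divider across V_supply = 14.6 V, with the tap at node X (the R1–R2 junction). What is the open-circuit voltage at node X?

With X open, the divider is unloaded: V_th = 14.6 × 2.01/13.31 = 2.205 V.

V_th ≈ 2.20 V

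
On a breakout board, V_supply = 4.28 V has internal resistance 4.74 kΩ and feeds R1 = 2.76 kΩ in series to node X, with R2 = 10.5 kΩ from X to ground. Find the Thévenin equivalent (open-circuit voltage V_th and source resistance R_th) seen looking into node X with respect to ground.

V_th ≈ 2.50 V, R_th ≈ 4.38 kΩ

R1' = 4.74 + 2.76 = 7.500 kΩ (source resistance + R1).
V_th is the unloaded tap voltage: V_supply · R2/(R1'+R2) = 4.28 × 0.5833 = 2.497 V.
With V_supply suppressed (replaced by a short), R_th = R1' ‖ R2 = (7.500 × 10.5)/(7.500 + 10.5) = 4.375 kΩ.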